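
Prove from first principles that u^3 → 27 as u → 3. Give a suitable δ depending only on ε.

δ = min(2, ε/49)

Fix ε > 0. We seek δ > 0 with 0 < |u − 3| < δ ⇒ |u^3 − 27| < ε.
Factor: u^3 − 27 = (u − 3)(u^2 + 3u + 9), so |u^3 − 27| = |u − 3|·|u^2 + 3u + 9|.
Restrict δ ≤ 2. Then |u − 3| < 2 gives |u| < 5, so by the triangle inequality |u^2 + 3u + 9| ≤ 5^2 + 3·5 + 9 = 49.
Hence |u^3 − 27| ≤ 49|u − 3|, which is < ε once |u − 3| < ε/49.
Take δ = min(2, ε/49). If 0 < |u − 3| < δ then both bounds hold and |u^3 − 27| ≤ 49|u − 3| < 49·(ε/49) = ε.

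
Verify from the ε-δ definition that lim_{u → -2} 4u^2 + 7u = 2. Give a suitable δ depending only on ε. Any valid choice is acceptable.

δ = min(1, ε/13)

Suppose ε > 0. We want δ > 0 such that 0 < |u + 2| < δ implies |(4u^2 + 7u) − 2| < ε.
(4u^2 + 7u) − 2 = 4u^2 + 7u - 2 = (u + 2)(4u - 1).
So |(4u^2 + 7u) − 2| = |u + 2|·|4u - 1|.
Assume first that |u + 2| < 1, so |u| < 3. Then |4u - 1| ≤ 4·3 + 1 = 13.
Hence |(4u^2 + 7u) − 2| ≤ 13|u + 2| < ε provided |u + 2| < ε/13.
Choosing δ = min(1, ε/13) ensures both conditions, hence |(4u^2 + 7u) − 2| < ε.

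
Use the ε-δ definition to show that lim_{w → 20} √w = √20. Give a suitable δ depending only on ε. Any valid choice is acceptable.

Suppose ε > 0. We want δ > 0 such that 0 < |w − 20| < δ implies |√w − √20| < ε.
Multiplying by the conjugate, |√w − √20| = |w − 20|/(√w + √20).
Restrict δ ≤ 20 so that |w − 20| < 20 forces w > 0, and then √w + √20 > √20.
Hence |√w − √20| < |w − 20|/√20, which is < ε once |w − 20| < √20·ε.
Take δ = min(20, √20·ε). If 0 < |w − 20| < δ then w > 0 and |√w − √20| < |w − 20|/√20 < ε.

δ = min(20, √20·ε)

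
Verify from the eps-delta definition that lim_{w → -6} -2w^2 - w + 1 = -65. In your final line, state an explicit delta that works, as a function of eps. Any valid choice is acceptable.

Let eps > 0. We want delta > 0 such that 0 < |w + 6| < delta implies |(-2w^2 - w + 1) + 65| < eps.
(-2w^2 - w + 1) + 65 = -2w^2 - w + 66 = (w + 6)(-2w + 11).
So |(-2w^2 - w + 1) + 65| = |w + 6|·|-2w + 11|.
Require delta ≤ 2. Then |w + 6| < 2 gives |w| < 8, and by the triangle inequality |-2w + 11| ≤ 2·8 + 11 = 27.
Hence |(-2w^2 - w + 1) + 65| ≤ 27|w + 6| < eps provided |w + 6| < eps/27.
Choosing delta = min(2, eps/27) ensures both conditions, hence |(-2w^2 - w + 1) + 65| < eps.

delta = min(2, eps/27)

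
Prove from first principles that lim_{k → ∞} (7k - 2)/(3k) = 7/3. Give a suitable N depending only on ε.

Let ε > 0. For k ≥ 1, |(7k - 2)/(3k) − (7/3)| = |-6|/(3(3k)) = 6/(3(3k)).
Since 3k ≥ 3k for k ≥ 1, this is ≤ 6/(3·3k) = (2/3)/k.
So |(7k - 2)/(3k) − (7/3)| < ε whenever k > (2/3)/ε.
Take N = (2/3)/ε. If k > N then |(7k - 2)/(3k) − (7/3)| ≤ (2/3)/k < ε.

N = (2/3)/ε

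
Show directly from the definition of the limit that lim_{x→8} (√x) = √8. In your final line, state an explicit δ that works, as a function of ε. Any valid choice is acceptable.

δ = min(8, √8·ε)

Let ε > 0. We want δ > 0 such that 0 < |x − 8| < δ implies |√x − √8| < ε.
Rationalise: √x − √8 = (x − 8)/(√x + √8), so |√x − √8| = |x − 8|/(√x + √8).
Restrict δ ≤ 8 so that |x − 8| < 8 forces x > 0, and then √x + √8 > √8.
Hence |√x − √8| < |x − 8|/√8, which is < ε once |x − 8| < √8·ε.
Take δ = min(8, √8·ε). If 0 < |x − 8| < δ then x > 0 and |√x − √8| < |x − 8|/√8 < ε.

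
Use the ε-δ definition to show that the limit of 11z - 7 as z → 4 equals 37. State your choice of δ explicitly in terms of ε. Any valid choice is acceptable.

Let ε > 0. We need δ > 0 so that 0 < |z − 4| < δ implies |(11z - 7) − 37| < ε.
Since (11z - 7) − 37 = 11(z − 4), we have |(11z - 7) − 37| = 11|z − 4|.
Thus it suffices that |z − 4| < ε/11.
Take δ = ε/11. If 0 < |z − 4| < δ then |(11z - 7) − 37| = 11|z − 4| < 11·(ε/11) = ε.

δ = ε/11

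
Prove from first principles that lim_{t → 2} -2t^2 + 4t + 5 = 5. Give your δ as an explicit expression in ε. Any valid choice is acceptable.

δ = min(1, ε/6)

Let ε > 0 be given. We want δ > 0 such that 0 < |t − 2| < δ implies |(-2t^2 + 4t + 5) − 5| < ε.
(-2t^2 + 4t + 5) − 5 = -2t^2 + 4t = (t − 2)(-2t).
So |(-2t^2 + 4t + 5) − 5| = |t − 2|·|-2t|.
Assume first that |t − 2| < 1, so |t| < 3. Then |-2t| ≤ 2·3 = 6.
Hence |(-2t^2 + 4t + 5) − 5| ≤ 6|t − 2| < ε provided |t − 2| < ε/6.
Take δ = min(1, ε/6). Then 0 < |t − 2| < δ gives both |t − 2| < 1 and |t − 2| < ε/6, so |(-2t^2 + 4t + 5) − 5| < ε.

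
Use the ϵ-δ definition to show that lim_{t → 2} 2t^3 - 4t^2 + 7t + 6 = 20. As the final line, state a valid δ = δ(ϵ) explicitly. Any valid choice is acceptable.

Fix ϵ > 0. We want δ > 0 such that 0 < |t − 2| < δ implies |(2t^3 - 4t^2 + 7t + 6) − 20| < ϵ.
(2t^3 - 4t^2 + 7t + 6) − 20 = 2t^3 - 4t^2 + 7t - 14 = (t − 2)(2t^2 + 7).
So |(2t^3 - 4t^2 + 7t + 6) − 20| = |t − 2|·|2t^2 + 7|.
Assume first that |t − 2| < 1, so |t| < 3. Then |2t^2 + 7| ≤ 2·3^2 + 7 = 25.
Hence |(2t^3 - 4t^2 + 7t + 6) − 20| ≤ 25|t − 2| < ϵ provided |t − 2| < ϵ/25.
Choosing δ = min(1, ϵ/25) ensures both conditions, hence |(2t^3 - 4t^2 + 7t + 6) − 20| < ϵ.

δ = min(1, ϵ/25)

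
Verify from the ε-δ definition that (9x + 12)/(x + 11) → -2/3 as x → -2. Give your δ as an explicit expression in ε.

δ = min(9/2, (27/58)ε)

Suppose ε > 0. We want δ > 0 with 0 < |x + 2| < δ ⇒ |(9x + 12)/(x + 11) + 2/3| < ε.
Combining over a common denominator, (9x + 12)/(x + 11) + 2/3 = [(9x + 12)·9 − (-6)·(x + 11)] / [9·(x + 11)] = 87(x + 2) / (9(x + 11)).
So |(9x + 12)/(x + 11) + 2/3| = 87|x + 2| / (9·|x + 11|).
Restrict δ ≤ 9/2. Then |x + 2| < 9/2 gives |x + 11| = |(x + 2) + 9| ≥ 9 − 9/2 = 9/2.
Hence |(9x + 12)/(x + 11) + 2/3| < 87|x + 2|/(9·(9/2)) = (58/27)|x + 2|, which is < ε once |x + 2| < (27/58)ε.
Take δ = min(9/2, (27/58)ε). Then 0 < |x + 2| < δ forces both bounds, so |(9x + 12)/(x + 11) + 2/3| < ε.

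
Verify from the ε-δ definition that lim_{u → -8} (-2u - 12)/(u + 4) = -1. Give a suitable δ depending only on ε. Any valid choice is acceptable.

Fix ε > 0. We want δ > 0 with 0 < |u + 8| < δ ⇒ |(-2u - 12)/(u + 4) + 1| < ε.
Combining over a common denominator, (-2u - 12)/(u + 4) + 1 = [(-2u - 12)·(-4) − 4·(u + 4)] / [(-4)·(u + 4)] = 4(u + 8) / ((-4)(u + 4)).
So |(-2u - 12)/(u + 4) + 1| = 4|u + 8| / (4·|u + 4|).
Require δ ≤ 2, so |u + 4| ≥ |-4| − |u + 8| > 4 − 2 = 2.
Hence |(-2u - 12)/(u + 4) + 1| < 4|u + 8|/(4·2) = (1/2)|u + 8|, which is < ε once |u + 8| < 2ε.
Take δ = min(2, 2ε). Then 0 < |u + 8| < δ forces both bounds, so |(-2u - 12)/(u + 4) + 1| < ε.

δ = min(2, 2ε)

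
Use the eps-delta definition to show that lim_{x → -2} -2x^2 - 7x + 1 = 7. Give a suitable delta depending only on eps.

delta = min(1, eps/9)

Let eps > 0. We want delta > 0 such that 0 < |x + 2| < delta implies |(-2x^2 - 7x + 1) − 7| < eps.
(-2x^2 - 7x + 1) − 7 = -2x^2 - 7x - 6 = (x + 2)(-2x - 3).
So |(-2x^2 - 7x + 1) − 7| = |x + 2|·|-2x - 3|.
Assume first that |x + 2| < 1, so |x| < 3. Then |-2x - 3| ≤ 2·3 + 3 = 9.
Hence |(-2x^2 - 7x + 1) − 7| ≤ 9|x + 2| < eps provided |x + 2| < eps/9.
Take delta = min(1, eps/9). Then 0 < |x + 2| < delta gives both |x + 2| < 1 and |x + 2| < eps/9, so |(-2x^2 - 7x + 1) − 7| < eps.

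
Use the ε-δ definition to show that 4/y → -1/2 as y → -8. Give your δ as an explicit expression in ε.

δ = min(4, 8ε)

Let ε > 0 be given. We seek δ > 0 such that 0 < |y + 8| < δ implies |4/y + 1/2| < ε.
|4/y + 1/2| = 4·|-8 − y|/(8·|y|) = 4|y + 8|/(8|y|).
Restrict δ ≤ 4. Then |y + 8| < 4 gives |y| > 4, so 8|y| > 32.
Then |4/y + 1/2| < 4|y + 8|/32, which is < ε when |y + 8| < 8ε.
Take δ = min(4, 8ε). Then 0 < |y + 8| < δ gives both |y + 8| < 4 and |y + 8| < 8ε, so |4/y + 1/2| < ε.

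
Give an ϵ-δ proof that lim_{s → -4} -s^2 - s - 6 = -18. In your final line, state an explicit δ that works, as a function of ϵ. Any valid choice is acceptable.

δ = min(1, ϵ/8)

Fix ϵ > 0. We want δ > 0 such that 0 < |s + 4| < δ implies |(-s^2 - s - 6) + 18| < ϵ.
(-s^2 - s - 6) + 18 = -s^2 - s + 12 = (s + 4)(-s + 3).
So |(-s^2 - s - 6) + 18| = |s + 4|·|-s + 3|.
Assume first that |s + 4| < 1, so |s| < 5. Then |-s + 3| ≤ 5 + 3 = 8.
Hence |(-s^2 - s - 6) + 18| ≤ 8|s + 4| < ϵ provided |s + 4| < ϵ/8.
Choosing δ = min(1, ϵ/8) ensures both conditions, hence |(-s^2 - s - 6) + 18| < ϵ.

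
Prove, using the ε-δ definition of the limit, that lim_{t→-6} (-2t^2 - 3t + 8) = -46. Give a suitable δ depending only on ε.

Suppose ε > 0. We want δ > 0 such that 0 < |t + 6| < δ implies |(-2t^2 - 3t + 8) + 46| < ε.
(-2t^2 - 3t + 8) + 46 = -2t^2 - 3t + 54 = (t + 6)(-2t + 9).
So |(-2t^2 - 3t + 8) + 46| = |t + 6|·|-2t + 9|.
Require δ ≤ 2. Then |t + 6| < 2 gives |t| < 8, and by the triangle inequality |-2t + 9| ≤ 2·8 + 9 = 25.
Hence |(-2t^2 - 3t + 8) + 46| ≤ 25|t + 6| < ε provided |t + 6| < ε/25.
Choosing δ = min(2, ε/25) ensures both conditions, hence |(-2t^2 - 3t + 8) + 46| < ε.

δ = min(2, ε/25)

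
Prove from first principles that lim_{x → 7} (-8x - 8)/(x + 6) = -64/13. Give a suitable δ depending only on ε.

δ = min(13/2, (169/80)ε)

Fix ε > 0. We want δ > 0 with 0 < |x − 7| < δ ⇒ |(-8x - 8)/(x + 6) + 64/13| < ε.
Combining over a common denominator, (-8x - 8)/(x + 6) + 64/13 = [(-8x - 8)·13 − (-64)·(x + 6)] / [13·(x + 6)] = -40(x − 7) / (13(x + 6)).
So |(-8x - 8)/(x + 6) + 64/13| = 40|x − 7| / (13·|x + 6|).
Restrict δ ≤ 13/2. Then |x − 7| < 13/2 gives |x + 6| = |(x − 7) + 13| ≥ 13 − 13/2 = 13/2.
Hence |(-8x - 8)/(x + 6) + 64/13| < 40|x − 7|/(13·(13/2)) = (80/169)|x − 7|, which is < ε once |x − 7| < (169/80)ε.
Take δ = min(13/2, (169/80)ε). Then 0 < |x − 7| < δ forces both bounds, so |(-8x - 8)/(x + 6) + 64/13| < ε.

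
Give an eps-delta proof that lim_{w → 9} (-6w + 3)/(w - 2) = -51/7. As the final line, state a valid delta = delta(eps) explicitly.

Suppose eps > 0. We want delta > 0 with 0 < |w − 9| < delta ⇒ |(-6w + 3)/(w - 2) + 51/7| < eps.
Combining over a common denominator, (-6w + 3)/(w - 2) + 51/7 = [(-6w + 3)·7 − (-51)·(w - 2)] / [7·(w - 2)] = 9(w − 9) / (7(w - 2)).
So |(-6w + 3)/(w - 2) + 51/7| = 9|w − 9| / (7·|w − 2|).
Require delta ≤ 7/2, so |w − 2| ≥ |7| − |w − 9| > 7 − 7/2 = 7/2.
Hence |(-6w + 3)/(w - 2) + 51/7| < 9|w − 9|/(7·(7/2)) = (18/49)|w − 9|, which is < eps once |w − 9| < (49/18)eps.
Take delta = min(7/2, (49/18)eps). Then 0 < |w − 9| < delta forces both bounds, so |(-6w + 3)/(w - 2) + 51/7| < eps.

delta = min(7/2, (49/18)eps)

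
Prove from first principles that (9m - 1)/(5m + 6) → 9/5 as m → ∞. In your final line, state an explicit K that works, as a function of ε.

Let ε > 0 be given. For m ≥ 1, |(9m - 1)/(5m + 6) − (9/5)| = |-59|/(5(5m + 6)) = 59/(5(5m + 6)).
Since 5m + 6 ≥ 5m for m ≥ 1, this is ≤ 59/(5·5m) = (59/25)/m.
So |(9m - 1)/(5m + 6) − (9/5)| < ε whenever m > (59/25)/ε.
Take K = (59/25)/ε. If m > K then |(9m - 1)/(5m + 6) − (9/5)| ≤ (59/25)/m < ε.

K = (59/25)/ε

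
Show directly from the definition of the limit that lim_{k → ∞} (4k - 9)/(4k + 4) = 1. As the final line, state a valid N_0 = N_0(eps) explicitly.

N_0 = (13/4)/eps

Suppose eps > 0. For k ≥ 1, |(4k - 9)/(4k + 4) − 1| = |-52|/(4(4k + 4)) = 52/(4(4k + 4)).
Since 4k + 4 ≥ 4k for k ≥ 1, this is ≤ 52/(4·4k) = (13/4)/k.
So |(4k - 9)/(4k + 4) − 1| < eps whenever k > (13/4)/eps.
Take N_0 = (13/4)/eps. If k > N_0 then |(4k - 9)/(4k + 4) − 1| ≤ (13/4)/k < eps.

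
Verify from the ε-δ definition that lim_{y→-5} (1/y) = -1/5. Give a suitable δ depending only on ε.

δ = min(5/2, (25/2)ε)

Fix ε > 0. We seek δ > 0 such that 0 < |y + 5| < δ implies |1/y + 1/5| < ε.
|1/y + 1/5| = |-5 − y|/(5·|y|) = |y + 5|/(5|y|).
Restrict δ ≤ 5/2. Then |y + 5| < 5/2 gives |y| > 5/2, so 5|y| > 25/2.
Then |1/y + 1/5| < |y + 5|/(25/2), which is < ε when |y + 5| < (25/2)ε.
Take δ = min(5/2, (25/2)ε). Then 0 < |y + 5| < δ gives both |y + 5| < 5/2 and |y + 5| < (25/2)ε, so |1/y + 1/5| < ε.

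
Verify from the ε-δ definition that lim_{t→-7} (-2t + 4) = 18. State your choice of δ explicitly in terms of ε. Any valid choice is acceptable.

Let ε > 0. We need δ > 0 so that 0 < |t + 7| < δ implies |(-2t + 4) − 18| < ε.
|(-2t + 4) − 18| = |-2t - 14| = 2|t + 7|.
So 2|t + 7| < ε exactly when |t + 7| < ε/2.
Choosing δ = ε/2 gives |(-2t + 4) − 18| = 2|t + 7| < ε whenever |t + 7| < δ.

δ = ε/2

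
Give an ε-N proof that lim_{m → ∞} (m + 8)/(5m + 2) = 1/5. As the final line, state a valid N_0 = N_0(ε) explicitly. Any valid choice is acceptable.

Let ε > 0. For m ≥ 1, |(m + 8)/(5m + 2) − (1/5)| = |38|/(5(5m + 2)) = 38/(5(5m + 2)).
Since 5m + 2 ≥ 5m for m ≥ 1, this is ≤ 38/(5·5m) = (38/25)/m.
So |(m + 8)/(5m + 2) − (1/5)| < ε whenever m > (38/25)/ε.
Take N_0 = (38/25)/ε. If m > N_0 then |(m + 8)/(5m + 2) − (1/5)| ≤ (38/25)/m < ε.

N_0 = (38/25)/ε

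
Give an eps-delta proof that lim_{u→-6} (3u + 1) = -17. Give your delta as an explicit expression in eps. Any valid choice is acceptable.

delta = eps/3

Let eps > 0. We need delta > 0 so that 0 < |u + 6| < delta implies |(3u + 1) + 17| < eps.
|(3u + 1) + 17| = |3u + 18| = 3|u + 6|.
Thus it suffices that |u + 6| < eps/3.
Choosing delta = eps/3 gives |(3u + 1) + 17| = 3|u + 6| < eps whenever |u + 6| < delta.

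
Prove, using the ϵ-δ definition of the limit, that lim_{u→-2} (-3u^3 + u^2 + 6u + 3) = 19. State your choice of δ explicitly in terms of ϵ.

δ = min(1, ϵ/56)

Let ϵ > 0 be given. We want δ > 0 such that 0 < |u + 2| < δ implies |(-3u^3 + u^2 + 6u + 3) − 19| < ϵ.
(-3u^3 + u^2 + 6u + 3) − 19 = -3u^3 + u^2 + 6u - 16 = (u + 2)(-3u^2 + 7u - 8).
So |(-3u^3 + u^2 + 6u + 3) − 19| = |u + 2|·|-3u^2 + 7u - 8|.
Assume first that |u + 2| < 1, so |u| < 3. Then |-3u^2 + 7u - 8| ≤ 3·3^2 + 7·3 + 8 = 56.
Hence |(-3u^3 + u^2 + 6u + 3) − 19| ≤ 56|u + 2| < ϵ provided |u + 2| < ϵ/56.
Choosing δ = min(1, ϵ/56) ensures both conditions, hence |(-3u^3 + u^2 + 6u + 3) − 19| < ϵ.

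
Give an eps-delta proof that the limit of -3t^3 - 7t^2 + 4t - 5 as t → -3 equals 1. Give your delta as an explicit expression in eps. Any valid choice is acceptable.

Let eps > 0 be given. We want delta > 0 such that 0 < |t + 3| < delta implies |(-3t^3 - 7t^2 + 4t - 5) − 1| < eps.
(-3t^3 - 7t^2 + 4t - 5) − 1 = -3t^3 - 7t^2 + 4t - 6 = (t + 3)(-3t^2 + 2t - 2).
So |(-3t^3 - 7t^2 + 4t - 5) − 1| = |t + 3|·|-3t^2 + 2t - 2|.
Assume first that |t + 3| < 1, so |t| < 4. Then |-3t^2 + 2t - 2| ≤ 3·4^2 + 2·4 + 2 = 58.
Hence |(-3t^3 - 7t^2 + 4t - 5) − 1| ≤ 58|t + 3| < eps provided |t + 3| < eps/58.
Take delta = min(1, eps/58). Then 0 < |t + 3| < delta gives both |t + 3| < 1 and |t + 3| < eps/58, so |(-3t^3 - 7t^2 + 4t - 5) − 1| < eps.

delta = min(1, eps/58)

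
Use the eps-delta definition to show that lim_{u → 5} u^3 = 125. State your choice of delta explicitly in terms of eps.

delta = min(1, eps/91)

Suppose eps > 0. We seek delta > 0 with 0 < |u − 5| < delta ⇒ |u^3 − 125| < eps.
Factor: u^3 − 125 = (u − 5)(u^2 + 5u + 25), so |u^3 − 125| = |u − 5|·|u^2 + 5u + 25|.
Restrict delta ≤ 1. Then |u − 5| < 1 gives |u| < 6, so by the triangle inequality |u^2 + 5u + 25| ≤ 6^2 + 5·6 + 25 = 91.
Hence |u^3 − 125| ≤ 91|u − 5|, which is < eps once |u − 5| < eps/91.
Take delta = min(1, eps/91). If 0 < |u − 5| < delta then both bounds hold and |u^3 − 125| ≤ 91|u − 5| < 91·(eps/91) = eps.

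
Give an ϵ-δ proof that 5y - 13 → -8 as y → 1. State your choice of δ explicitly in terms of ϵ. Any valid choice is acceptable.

δ = ϵ/5

Suppose ϵ > 0. We need δ > 0 so that 0 < |y − 1| < δ implies |(5y - 13) + 8| < ϵ.
Since (5y - 13) + 8 = 5(y − 1), we have |(5y - 13) + 8| = 5|y − 1|.
Thus it suffices that |y − 1| < ϵ/5.
Take δ = ϵ/5. If 0 < |y − 1| < δ then |(5y - 13) + 8| = 5|y − 1| < 5·(ϵ/5) = ϵ.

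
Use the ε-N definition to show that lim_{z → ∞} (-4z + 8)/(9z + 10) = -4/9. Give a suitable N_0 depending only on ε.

Let ε > 0 be given. We seek N_0 > 0 such that z > N_0 implies |(-4z + 8)/(9z + 10) + 4/9| < ε.
(-4z + 8)/(9z + 10) + 4/9 = (9(-4z + 8) − (-4)(9z + 10)) / (9(9z + 10)) = 112/(9(9z + 10)).
For z > 0 we have 9z + 10 > 9z, so |(-4z + 8)/(9z + 10) + 4/9| = 112/(9(9z + 10)) < 112/(9·9z) = (112/81)/z.
Thus |(-4z + 8)/(9z + 10) + 4/9| < ε whenever z > (112/81)/ε.
Take N_0 = (112/81)/ε. If z > N_0 then |(-4z + 8)/(9z + 10) + 4/9| < (112/81)/z < ε.

N_0 = (112/81)/ε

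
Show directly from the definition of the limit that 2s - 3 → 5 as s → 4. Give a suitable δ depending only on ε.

Let ε > 0 be given. We need δ > 0 so that 0 < |s − 4| < δ implies |(2s - 3) − 5| < ε.
Since (2s - 3) − 5 = 2(s − 4), we have |(2s - 3) − 5| = 2|s − 4|.
Thus it suffices that |s − 4| < ε/2.
Take δ = ε/2. If 0 < |s − 4| < δ then |(2s - 3) − 5| = 2|s − 4| < 2·(ε/2) = ε.

δ = ε/2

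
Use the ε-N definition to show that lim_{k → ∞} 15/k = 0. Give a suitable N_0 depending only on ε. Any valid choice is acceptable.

Suppose ε > 0. For k ≥ 1, |15/k − 0| = 15/(k) ≤ 15/k.
We need 15/k < ε, i.e. k > 15/ε.
Take N_0 = 15/ε. If k > N_0 then |15/k| ≤ 15/k < ε.

N_0 = 15/ε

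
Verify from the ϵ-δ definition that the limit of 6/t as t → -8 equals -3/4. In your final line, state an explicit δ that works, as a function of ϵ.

Let ϵ > 0 be given. We seek δ > 0 such that 0 < |t + 8| < δ implies |6/t + 3/4| < ϵ.
|6/t + 3/4| = 6·|-8 − t|/(8·|t|) = 6|t + 8|/(8|t|).
Require δ ≤ 4 so that |t| > 8 − 4 = 4, hence 8|t| > 32.
Then |6/t + 3/4| < 6|t + 8|/32, which is < ϵ when |t + 8| < (16/3)ϵ.
Take δ = min(4, (16/3)ϵ). Then 0 < |t + 8| < δ gives both |t + 8| < 4 and |t + 8| < (16/3)ϵ, so |6/t + 3/4| < ϵ.

δ = min(4, (16/3)ϵ)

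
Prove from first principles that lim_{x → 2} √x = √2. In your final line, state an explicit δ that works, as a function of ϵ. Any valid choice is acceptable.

Let ϵ > 0 be given. We want δ > 0 such that 0 < |x − 2| < δ implies |√x − √2| < ϵ.
Multiplying by the conjugate, |√x − √2| = |x − 2|/(√x + √2).
Restrict δ ≤ 2 so that |x − 2| < 2 forces x > 0, and then √x + √2 > √2.
Hence |√x − √2| < |x − 2|/√2, which is < ϵ once |x − 2| < √2·ϵ.
Take δ = min(2, √2·ϵ). If 0 < |x − 2| < δ then x > 0 and |√x − √2| < |x − 2|/√2 < ϵ.

δ = min(2, √2·ϵ)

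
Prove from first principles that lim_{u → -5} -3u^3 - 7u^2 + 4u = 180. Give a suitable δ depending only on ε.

Let ε > 0. We want δ > 0 such that 0 < |u + 5| < δ implies |(-3u^3 - 7u^2 + 4u) − 180| < ε.
(-3u^3 - 7u^2 + 4u) − 180 = -3u^3 - 7u^2 + 4u - 180 = (u + 5)(-3u^2 + 8u - 36).
So |(-3u^3 - 7u^2 + 4u) − 180| = |u + 5|·|-3u^2 + 8u - 36|.
Require δ ≤ 1. Then |u + 5| < 1 gives |u| < 6, and by the triangle inequality |-3u^2 + 8u - 36| ≤ 3·6^2 + 8·6 + 36 = 192.
Hence |(-3u^3 - 7u^2 + 4u) − 180| ≤ 192|u + 5| < ε provided |u + 5| < ε/192.
Take δ = min(1, ε/192). Then 0 < |u + 5| < δ gives both |u + 5| < 1 and |u + 5| < ε/192, so |(-3u^3 - 7u^2 + 4u) − 180| < ε.

δ = min(1, ε/192)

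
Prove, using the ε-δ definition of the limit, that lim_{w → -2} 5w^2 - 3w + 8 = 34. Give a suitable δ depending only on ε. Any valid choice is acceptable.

Fix ε > 0. We want δ > 0 such that 0 < |w + 2| < δ implies |(5w^2 - 3w + 8) − 34| < ε.
(5w^2 - 3w + 8) − 34 = 5w^2 - 3w - 26 = (w + 2)(5w - 13).
So |(5w^2 - 3w + 8) − 34| = |w + 2|·|5w - 13|.
Assume first that |w + 2| < 2, so |w| < 4. Then |5w - 13| ≤ 5·4 + 13 = 33.
Hence |(5w^2 - 3w + 8) − 34| ≤ 33|w + 2| < ε provided |w + 2| < ε/33.
Choosing δ = min(2, ε/33) ensures both conditions, hence |(5w^2 - 3w + 8) − 34| < ε.

δ = min(2, ε/33)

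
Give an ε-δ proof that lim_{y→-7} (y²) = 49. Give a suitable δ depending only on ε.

δ = min(1, ε/15)

Let ε > 0 be given. We seek δ > 0 with 0 < |y + 7| < δ ⇒ |y² − 49| < ε.
Factor: y² − 49 = (y + 7)(y - 7), so |y² − 49| = |y + 7|·|y - 7|.
Restrict δ ≤ 1. Then |y + 7| < 1 gives |y| < 8, so by the triangle inequality |y - 7| ≤ 8 + 7 = 15.
Hence |y² − 49| ≤ 15|y + 7|, which is < ε once |y + 7| < ε/15.
Take δ = min(1, ε/15). If 0 < |y + 7| < δ then both bounds hold and |y² − 49| ≤ 15|y + 7| < 15·(ε/15) = ε.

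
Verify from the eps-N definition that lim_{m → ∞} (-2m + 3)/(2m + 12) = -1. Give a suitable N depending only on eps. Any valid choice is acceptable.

N = (15/2)/eps

Fix eps > 0. For m ≥ 1, |(-2m + 3)/(2m + 12) + 1| = |30|/(2(2m + 12)) = 30/(2(2m + 12)).
Since 2m + 12 ≥ 2m for m ≥ 1, this is ≤ 30/(2·2m) = (15/2)/m.
So |(-2m + 3)/(2m + 12) + 1| < eps whenever m > (15/2)/eps.
Take N = (15/2)/eps. If m > N then |(-2m + 3)/(2m + 12) + 1| ≤ (15/2)/m < eps.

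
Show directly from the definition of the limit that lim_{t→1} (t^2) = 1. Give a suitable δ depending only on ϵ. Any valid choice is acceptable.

δ = min(1, ϵ/3)

Suppose ϵ > 0. We seek δ > 0 with 0 < |t − 1| < δ ⇒ |t^2 − 1| < ϵ.
Factor: t^2 − 1 = (t − 1)(t + 1), so |t^2 − 1| = |t − 1|·|t + 1|.
Impose δ ≤ 1 so that |t| < 2; then |t + 1| ≤ 3.
Hence |t^2 − 1| ≤ 3|t − 1|, which is < ϵ once |t − 1| < ϵ/3.
Take δ = min(1, ϵ/3). If 0 < |t − 1| < δ then both bounds hold and |t^2 − 1| ≤ 3|t − 1| < 3·(ϵ/3) = ϵ.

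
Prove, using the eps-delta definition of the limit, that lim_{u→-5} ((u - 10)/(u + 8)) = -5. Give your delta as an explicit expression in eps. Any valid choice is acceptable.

delta = min(3/2, (1/4)eps)

Fix eps > 0. We want delta > 0 with 0 < |u + 5| < delta ⇒ |(u - 10)/(u + 8) + 5| < eps.
Combining over a common denominator, (u - 10)/(u + 8) + 5 = [(u - 10)·3 − (-15)·(u + 8)] / [3·(u + 8)] = 18(u + 5) / (3(u + 8)).
So |(u - 10)/(u + 8) + 5| = 18|u + 5| / (3·|u + 8|).
Require delta ≤ 3/2, so |u + 8| ≥ |3| − |u + 5| > 3 − 3/2 = 3/2.
Hence |(u - 10)/(u + 8) + 5| < 18|u + 5|/(3·(3/2)) = 4|u + 5|, which is < eps once |u + 5| < (1/4)eps.
Take delta = min(3/2, (1/4)eps). Then 0 < |u + 5| < delta forces both bounds, so |(u - 10)/(u + 8) + 5| < eps.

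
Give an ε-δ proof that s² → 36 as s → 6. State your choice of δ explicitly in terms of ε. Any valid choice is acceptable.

Let ε > 0. We seek δ > 0 with 0 < |s − 6| < δ ⇒ |s² − 36| < ε.
Factor: s² − 36 = (s − 6)(s + 6), so |s² − 36| = |s − 6|·|s + 6|.
Impose δ ≤ 2 so that |s| < 8; then |s + 6| ≤ 14.
Hence |s² − 36| ≤ 14|s − 6|, which is < ε once |s − 6| < ε/14.
Take δ = min(2, ε/14). If 0 < |s − 6| < δ then both bounds hold and |s² − 36| ≤ 14|s − 6| < 14·(ε/14) = ε.

δ = min(2, ε/14)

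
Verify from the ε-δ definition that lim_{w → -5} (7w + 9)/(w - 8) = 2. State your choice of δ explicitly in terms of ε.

Let ε > 0. We want δ > 0 with 0 < |w + 5| < δ ⇒ |(7w + 9)/(w - 8) − 2| < ε.
Combining over a common denominator, (7w + 9)/(w - 8) − 2 = [(7w + 9)·(-13) − (-26)·(w - 8)] / [(-13)·(w - 8)] = -65(w + 5) / ((-13)(w - 8)).
So |(7w + 9)/(w - 8) − 2| = 65|w + 5| / (13·|w − 8|).
Restrict δ ≤ 13/2. Then |w + 5| < 13/2 gives |w − 8| = |(w + 5) + (-13)| ≥ 13 − 13/2 = 13/2.
Hence |(7w + 9)/(w - 8) − 2| < 65|w + 5|/(13·(13/2)) = (10/13)|w + 5|, which is < ε once |w + 5| < (13/10)ε.
Take δ = min(13/2, (13/10)ε). Then 0 < |w + 5| < δ forces both bounds, so |(7w + 9)/(w - 8) − 2| < ε.

δ = min(13/2, (13/10)ε)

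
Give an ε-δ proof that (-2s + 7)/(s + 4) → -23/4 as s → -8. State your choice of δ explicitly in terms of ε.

Suppose ε > 0. We want δ > 0 with 0 < |s + 8| < δ ⇒ |(-2s + 7)/(s + 4) + 23/4| < ε.
Combining over a common denominator, (-2s + 7)/(s + 4) + 23/4 = [(-2s + 7)·(-4) − 23·(s + 4)] / [(-4)·(s + 4)] = -15(s + 8) / ((-4)(s + 4)).
So |(-2s + 7)/(s + 4) + 23/4| = 15|s + 8| / (4·|s + 4|).
Restrict δ ≤ 2. Then |s + 8| < 2 gives |s + 4| = |(s + 8) + (-4)| ≥ 4 − 2 = 2.
Hence |(-2s + 7)/(s + 4) + 23/4| < 15|s + 8|/(4·2) = (15/8)|s + 8|, which is < ε once |s + 8| < (8/15)ε.
Take δ = min(2, (8/15)ε). Then 0 < |s + 8| < δ forces both bounds, so |(-2s + 7)/(s + 4) + 23/4| < ε.

δ = min(2, (8/15)ε)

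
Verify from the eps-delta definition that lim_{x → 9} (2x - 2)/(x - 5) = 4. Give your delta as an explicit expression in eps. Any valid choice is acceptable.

Let eps > 0. We want delta > 0 with 0 < |x − 9| < delta ⇒ |(2x - 2)/(x - 5) − 4| < eps.
Combining over a common denominator, (2x - 2)/(x - 5) − 4 = [(2x - 2)·4 − 16·(x - 5)] / [4·(x - 5)] = -8(x − 9) / (4(x - 5)).
So |(2x - 2)/(x - 5) − 4| = 8|x − 9| / (4·|x − 5|).
Require delta ≤ 2, so |x − 5| ≥ |4| − |x − 9| > 4 − 2 = 2.
Hence |(2x - 2)/(x - 5) − 4| < 8|x − 9|/(4·2) = |x − 9|, which is < eps once |x − 9| < eps.
Take delta = min(2, eps). Then 0 < |x − 9| < delta forces both bounds, so |(2x - 2)/(x - 5) − 4| < eps.

delta = min(2, eps)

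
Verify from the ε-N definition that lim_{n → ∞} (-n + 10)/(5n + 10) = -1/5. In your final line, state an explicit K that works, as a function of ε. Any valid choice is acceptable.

K = (12/5)/ε

Let ε > 0 be given. For n ≥ 1, |(-n + 10)/(5n + 10) + 1/5| = |60|/(5(5n + 10)) = 60/(5(5n + 10)).
Since 5n + 10 ≥ 5n for n ≥ 1, this is ≤ 60/(5·5n) = (12/5)/n.
So |(-n + 10)/(5n + 10) + 1/5| < ε whenever n > (12/5)/ε.
Take K = (12/5)/ε. If n > K then |(-n + 10)/(5n + 10) + 1/5| ≤ (12/5)/n < ε.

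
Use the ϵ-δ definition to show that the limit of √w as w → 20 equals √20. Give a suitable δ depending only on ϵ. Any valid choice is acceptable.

δ = min(20, √20·ϵ)

Let ϵ > 0. We want δ > 0 such that 0 < |w − 20| < δ implies |√w − √20| < ϵ.
Rationalise: √w − √20 = (w − 20)/(√w + √20), so |√w − √20| = |w − 20|/(√w + √20).
Restrict δ ≤ 20 so that |w − 20| < 20 forces w > 0, and then √w + √20 > √20.
Hence |√w − √20| < |w − 20|/√20, which is < ϵ once |w − 20| < √20·ϵ.
Take δ = min(20, √20·ϵ). If 0 < |w − 20| < δ then w > 0 and |√w − √20| < |w − 20|/√20 < ϵ.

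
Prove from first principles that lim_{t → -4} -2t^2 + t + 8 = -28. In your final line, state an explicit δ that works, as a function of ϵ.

δ = min(2, ϵ/21)

Suppose ϵ > 0. We want δ > 0 such that 0 < |t + 4| < δ implies |(-2t^2 + t + 8) + 28| < ϵ.
(-2t^2 + t + 8) + 28 = -2t^2 + t + 36 = (t + 4)(-2t + 9).
So |(-2t^2 + t + 8) + 28| = |t + 4|·|-2t + 9|.
Require δ ≤ 2. Then |t + 4| < 2 gives |t| < 6, and by the triangle inequality |-2t + 9| ≤ 2·6 + 9 = 21.
Hence |(-2t^2 + t + 8) + 28| ≤ 21|t + 4| < ϵ provided |t + 4| < ϵ/21.
Choosing δ = min(2, ϵ/21) ensures both conditions, hence |(-2t^2 + t + 8) + 28| < ϵ.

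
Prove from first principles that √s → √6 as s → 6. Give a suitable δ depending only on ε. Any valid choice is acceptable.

Suppose ε > 0. We want δ > 0 such that 0 < |s − 6| < δ implies |√s − √6| < ε.
Rationalise: √s − √6 = (s − 6)/(√s + √6), so |√s − √6| = |s − 6|/(√s + √6).
Restrict δ ≤ 6 so that |s − 6| < 6 forces s > 0, and then √s + √6 > √6.
Hence |√s − √6| < |s − 6|/√6, which is < ε once |s − 6| < √6·ε.
Take δ = min(6, √6·ε). If 0 < |s − 6| < δ then s > 0 and |√s − √6| < |s − 6|/√6 < ε.

δ = min(6, √6·ε)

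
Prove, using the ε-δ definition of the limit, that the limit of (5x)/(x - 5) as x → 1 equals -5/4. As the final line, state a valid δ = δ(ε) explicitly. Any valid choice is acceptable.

δ = min(2, (8/25)ε)

Let ε > 0 be given. We want δ > 0 with 0 < |x − 1| < δ ⇒ |(5x)/(x - 5) + 5/4| < ε.
Combining over a common denominator, (5x)/(x - 5) + 5/4 = [(5x)·(-4) − 5·(x - 5)] / [(-4)·(x - 5)] = -25(x − 1) / ((-4)(x - 5)).
So |(5x)/(x - 5) + 5/4| = 25|x − 1| / (4·|x − 5|).
Restrict δ ≤ 2. Then |x − 1| < 2 gives |x − 5| = |(x − 1) + (-4)| ≥ 4 − 2 = 2.
Hence |(5x)/(x - 5) + 5/4| < 25|x − 1|/(4·2) = (25/8)|x − 1|, which is < ε once |x − 1| < (8/25)ε.
Take δ = min(2, (8/25)ε). Then 0 < |x − 1| < δ forces both bounds, so |(5x)/(x - 5) + 5/4| < ε.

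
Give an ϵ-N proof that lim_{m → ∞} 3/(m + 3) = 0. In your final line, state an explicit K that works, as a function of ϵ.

K = 3/ϵ

Fix ϵ > 0. For m ≥ 1, |3/(m + 3) − 0| = 3/(m + 3) ≤ 3/m.
We need 3/m < ϵ, i.e. m > 3/ϵ.
Take K = 3/ϵ. If m > K then |3/(m + 3)| ≤ 3/m < ϵ.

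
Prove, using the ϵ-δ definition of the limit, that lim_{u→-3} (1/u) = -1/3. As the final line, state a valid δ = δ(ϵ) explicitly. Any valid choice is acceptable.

Fix ϵ > 0. We seek δ > 0 such that 0 < |u + 3| < δ implies |1/u + 1/3| < ϵ.
|1/u + 1/3| = |-3 − u|/(3·|u|) = |u + 3|/(3|u|).
Restrict δ ≤ 3/2. Then |u + 3| < 3/2 gives |u| > 3/2, so 3|u| > 9/2.
Then |1/u + 1/3| < |u + 3|/(9/2), which is < ϵ when |u + 3| < (9/2)ϵ.
Take δ = min(3/2, (9/2)ϵ). Then 0 < |u + 3| < δ gives both |u + 3| < 3/2 and |u + 3| < (9/2)ϵ, so |1/u + 1/3| < ϵ.

δ = min(3/2, (9/2)ϵ)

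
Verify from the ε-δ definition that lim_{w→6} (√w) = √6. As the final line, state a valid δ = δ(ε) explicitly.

δ = min(6, √6·ε)

Suppose ε > 0. We want δ > 0 such that 0 < |w − 6| < δ implies |√w − √6| < ε.
Multiplying by the conjugate, |√w − √6| = |w − 6|/(√w + √6).
Restrict δ ≤ 6 so that |w − 6| < 6 forces w > 0, and then √w + √6 > √6.
Hence |√w − √6| < |w − 6|/√6, which is < ε once |w − 6| < √6·ε.
Take δ = min(6, √6·ε). If 0 < |w − 6| < δ then w > 0 and |√w − √6| < |w − 6|/√6 < ε.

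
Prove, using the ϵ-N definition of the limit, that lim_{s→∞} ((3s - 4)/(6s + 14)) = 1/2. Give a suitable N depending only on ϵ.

Let ϵ > 0 be given. We seek N > 0 such that s > N implies |(3s - 4)/(6s + 14) − (1/2)| < ϵ.
(3s - 4)/(6s + 14) − (1/2) = (6(3s - 4) − 3(6s + 14)) / (6(6s + 14)) = -66/(6(6s + 14)).
For s > 0 we have 6s + 14 > 6s, so |(3s - 4)/(6s + 14) − (1/2)| = 66/(6(6s + 14)) < 66/(6·6s) = (11/6)/s.
Thus |(3s - 4)/(6s + 14) − (1/2)| < ϵ whenever s > (11/6)/ϵ.
Take N = (11/6)/ϵ. If s > N then |(3s - 4)/(6s + 14) − (1/2)| < (11/6)/s < ϵ.

N = (11/6)/ϵ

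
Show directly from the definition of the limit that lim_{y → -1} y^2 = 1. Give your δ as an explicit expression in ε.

δ = min(2, ε/4)

Suppose ε > 0. We seek δ > 0 with 0 < |y + 1| < δ ⇒ |y^2 − 1| < ε.
Factor: y^2 − 1 = (y + 1)(y - 1), so |y^2 − 1| = |y + 1|·|y - 1|.
Restrict δ ≤ 2. Then |y + 1| < 2 gives |y| < 3, so by the triangle inequality |y - 1| ≤ 3 + 1 = 4.
Hence |y^2 − 1| ≤ 4|y + 1|, which is < ε once |y + 1| < ε/4.
Take δ = min(2, ε/4). If 0 < |y + 1| < δ then both bounds hold and |y^2 − 1| ≤ 4|y + 1| < 4·(ε/4) = ε.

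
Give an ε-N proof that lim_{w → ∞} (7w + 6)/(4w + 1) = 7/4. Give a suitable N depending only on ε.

Fix ε > 0. We seek N > 0 such that w > N implies |(7w + 6)/(4w + 1) − (7/4)| < ε.
(7w + 6)/(4w + 1) − (7/4) = (4(7w + 6) − 7(4w + 1)) / (4(4w + 1)) = 17/(4(4w + 1)).
For w > 0 we have 4w + 1 > 4w, so |(7w + 6)/(4w + 1) − (7/4)| = 17/(4(4w + 1)) < 17/(4·4w) = (17/16)/w.
Thus |(7w + 6)/(4w + 1) − (7/4)| < ε whenever w > (17/16)/ε.
Take N = (17/16)/ε. If w > N then |(7w + 6)/(4w + 1) − (7/4)| < (17/16)/w < ε.

N = (17/16)/ε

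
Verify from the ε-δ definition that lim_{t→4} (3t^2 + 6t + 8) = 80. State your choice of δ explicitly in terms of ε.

δ = min(1, ε/33)

Let ε > 0. We want δ > 0 such that 0 < |t − 4| < δ implies |(3t^2 + 6t + 8) − 80| < ε.
(3t^2 + 6t + 8) − 80 = 3t^2 + 6t - 72 = (t − 4)(3t + 18).
So |(3t^2 + 6t + 8) − 80| = |t − 4|·|3t + 18|.
Require δ ≤ 1. Then |t − 4| < 1 gives |t| < 5, and by the triangle inequality |3t + 18| ≤ 3·5 + 18 = 33.
Hence |(3t^2 + 6t + 8) − 80| ≤ 33|t − 4| < ε provided |t − 4| < ε/33.
Take δ = min(1, ε/33). Then 0 < |t − 4| < δ gives both |t − 4| < 1 and |t − 4| < ε/33, so |(3t^2 + 6t + 8) − 80| < ε.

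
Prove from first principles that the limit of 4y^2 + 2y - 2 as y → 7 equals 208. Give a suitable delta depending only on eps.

delta = min(1, eps/62)

Let eps > 0 be given. We want delta > 0 such that 0 < |y − 7| < delta implies |(4y^2 + 2y - 2) − 208| < eps.
(4y^2 + 2y - 2) − 208 = 4y^2 + 2y - 210 = (y − 7)(4y + 30).
So |(4y^2 + 2y - 2) − 208| = |y − 7|·|4y + 30|.
Require delta ≤ 1. Then |y − 7| < 1 gives |y| < 8, and by the triangle inequality |4y + 30| ≤ 4·8 + 30 = 62.
Hence |(4y^2 + 2y - 2) − 208| ≤ 62|y − 7| < eps provided |y − 7| < eps/62.
Take delta = min(1, eps/62). Then 0 < |y − 7| < delta gives both |y − 7| < 1 and |y − 7| < eps/62, so |(4y^2 + 2y - 2) − 208| < eps.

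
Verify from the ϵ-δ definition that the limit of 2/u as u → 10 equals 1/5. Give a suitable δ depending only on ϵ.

δ = min(5, 25ϵ)

Fix ϵ > 0. We seek δ > 0 such that 0 < |u − 10| < δ implies |2/u − (1/5)| < ϵ.
|2/u − (1/5)| = 2·|10 − u|/(10·|u|) = 2|u − 10|/(10|u|).
Restrict δ ≤ 5. Then |u − 10| < 5 gives |u| > 5, so 10|u| > 50.
Then |2/u − (1/5)| < 2|u − 10|/50, which is < ϵ when |u − 10| < 25ϵ.
Take δ = min(5, 25ϵ). Then 0 < |u − 10| < δ gives both |u − 10| < 5 and |u − 10| < 25ϵ, so |2/u − (1/5)| < ϵ.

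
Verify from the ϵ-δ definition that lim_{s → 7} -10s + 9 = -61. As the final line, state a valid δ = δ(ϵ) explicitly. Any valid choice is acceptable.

δ = ϵ/10

Fix ϵ > 0. We need δ > 0 so that 0 < |s − 7| < δ implies |(-10s + 9) + 61| < ϵ.
Since (-10s + 9) + 61 = -10(s − 7), we have |(-10s + 9) + 61| = 10|s − 7|.
So 10|s − 7| < ϵ exactly when |s − 7| < ϵ/10.
Choosing δ = ϵ/10 gives |(-10s + 9) + 61| = 10|s − 7| < ϵ whenever |s − 7| < δ.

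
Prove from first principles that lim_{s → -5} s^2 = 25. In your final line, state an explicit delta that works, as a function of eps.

Let eps > 0 be given. We seek delta > 0 with 0 < |s + 5| < delta ⇒ |s^2 − 25| < eps.
Factor: s^2 − 25 = (s + 5)(s - 5), so |s^2 − 25| = |s + 5|·|s - 5|.
Impose delta ≤ 1 so that |s| < 6; then |s - 5| ≤ 11.
Hence |s^2 − 25| ≤ 11|s + 5|, which is < eps once |s + 5| < eps/11.
Take delta = min(1, eps/11). If 0 < |s + 5| < delta then both bounds hold and |s^2 − 25| ≤ 11|s + 5| < 11·(eps/11) = eps.

delta = min(1, eps/11)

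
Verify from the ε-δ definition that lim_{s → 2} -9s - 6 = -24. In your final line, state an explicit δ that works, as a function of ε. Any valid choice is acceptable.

Let ε > 0 be given. We need δ > 0 so that 0 < |s − 2| < δ implies |(-9s - 6) + 24| < ε.
|(-9s - 6) + 24| = |-9s + 18| = 9|s − 2|.
Thus it suffices that |s − 2| < ε/9.
Take δ = ε/9. If 0 < |s − 2| < δ then |(-9s - 6) + 24| = 9|s − 2| < 9·(ε/9) = ε.

δ = ε/9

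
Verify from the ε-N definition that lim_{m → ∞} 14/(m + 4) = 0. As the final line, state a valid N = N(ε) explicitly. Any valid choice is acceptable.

N = 14/ε

Let ε > 0. For m ≥ 1, |14/(m + 4) − 0| = 14/(m + 4) ≤ 14/m.
We need 14/m < ε, i.e. m > 14/ε.
Take N = 14/ε. If m > N then |14/(m + 4)| ≤ 14/m < ε.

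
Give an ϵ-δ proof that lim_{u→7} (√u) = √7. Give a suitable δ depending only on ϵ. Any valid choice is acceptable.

Fix ϵ > 0. We want δ > 0 such that 0 < |u − 7| < δ implies |√u − √7| < ϵ.
Rationalise: √u − √7 = (u − 7)/(√u + √7), so |√u − √7| = |u − 7|/(√u + √7).
Restrict δ ≤ 7 so that |u − 7| < 7 forces u > 0, and then √u + √7 > √7.
Hence |√u − √7| < |u − 7|/√7, which is < ϵ once |u − 7| < √7·ϵ.
Take δ = min(7, √7·ϵ). If 0 < |u − 7| < δ then u > 0 and |√u − √7| < |u − 7|/√7 < ϵ.

δ = min(7, √7·ϵ)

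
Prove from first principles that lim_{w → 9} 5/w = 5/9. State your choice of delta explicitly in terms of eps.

Let eps > 0 be given. We seek delta > 0 such that 0 < |w − 9| < delta implies |5/w − (5/9)| < eps.
|5/w − (5/9)| = 5·|9 − w|/(9·|w|) = 5|w − 9|/(9|w|).
Require delta ≤ 9/2 so that |w| > 9 − 9/2 = 9/2, hence 9|w| > 81/2.
Then |5/w − (5/9)| < 5|w − 9|/(81/2), which is < eps when |w − 9| < (81/10)eps.
Take delta = min(9/2, (81/10)eps). Then 0 < |w − 9| < delta gives both |w − 9| < 9/2 and |w − 9| < (81/10)eps, so |5/w − (5/9)| < eps.

delta = min(9/2, (81/10)eps)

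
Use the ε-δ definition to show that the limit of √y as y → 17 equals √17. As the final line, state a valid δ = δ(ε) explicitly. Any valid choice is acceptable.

δ = min(17, √17·ε)

Suppose ε > 0. We want δ > 0 such that 0 < |y − 17| < δ implies |√y − √17| < ε.
Rationalise: √y − √17 = (y − 17)/(√y + √17), so |√y − √17| = |y − 17|/(√y + √17).
Restrict δ ≤ 17 so that |y − 17| < 17 forces y > 0, and then √y + √17 > √17.
Hence |√y − √17| < |y − 17|/√17, which is < ε once |y − 17| < √17·ε.
Take δ = min(17, √17·ε). If 0 < |y − 17| < δ then y > 0 and |√y − √17| < |y − 17|/√17 < ε.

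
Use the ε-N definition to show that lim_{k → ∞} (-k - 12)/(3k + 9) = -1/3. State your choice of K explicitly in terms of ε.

K = 3/ε

Let ε > 0. For k ≥ 1, |(-k - 12)/(3k + 9) + 1/3| = |-27|/(3(3k + 9)) = 27/(3(3k + 9)).
Since 3k + 9 ≥ 3k for k ≥ 1, this is ≤ 27/(3·3k) = 3/k.
So |(-k - 12)/(3k + 9) + 1/3| < ε whenever k > 3/ε.
Take K = 3/ε. If k > K then |(-k - 12)/(3k + 9) + 1/3| ≤ 3/k < ε.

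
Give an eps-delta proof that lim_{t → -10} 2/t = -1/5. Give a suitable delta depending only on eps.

delta = min(5, 25eps)

Suppose eps > 0. We seek delta > 0 such that 0 < |t + 10| < delta implies |2/t + 1/5| < eps.
|2/t + 1/5| = 2·|-10 − t|/(10·|t|) = 2|t + 10|/(10|t|).
Restrict delta ≤ 5. Then |t + 10| < 5 gives |t| > 5, so 10|t| > 50.
Then |2/t + 1/5| < 2|t + 10|/50, which is < eps when |t + 10| < 25eps.
Take delta = min(5, 25eps). Then 0 < |t + 10| < delta gives both |t + 10| < 5 and |t + 10| < 25eps, so |2/t + 1/5| < eps.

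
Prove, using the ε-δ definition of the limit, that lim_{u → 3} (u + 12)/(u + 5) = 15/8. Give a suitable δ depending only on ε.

Fix ε > 0. We want δ > 0 with 0 < |u − 3| < δ ⇒ |(u + 12)/(u + 5) − (15/8)| < ε.
Combining over a common denominator, (u + 12)/(u + 5) − (15/8) = [(u + 12)·8 − 15·(u + 5)] / [8·(u + 5)] = -7(u − 3) / (8(u + 5)).
So |(u + 12)/(u + 5) − (15/8)| = 7|u − 3| / (8·|u + 5|).
Restrict δ ≤ 4. Then |u − 3| < 4 gives |u + 5| = |(u − 3) + 8| ≥ 8 − 4 = 4.
Hence |(u + 12)/(u + 5) − (15/8)| < 7|u − 3|/(8·4) = (7/32)|u − 3|, which is < ε once |u − 3| < (32/7)ε.
Take δ = min(4, (32/7)ε). Then 0 < |u − 3| < δ forces both bounds, so |(u + 12)/(u + 5) − (15/8)| < ε.

δ = min(4, (32/7)ε)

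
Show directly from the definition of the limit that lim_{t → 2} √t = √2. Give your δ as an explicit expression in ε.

δ = min(2, √2·ε)

Fix ε > 0. We want δ > 0 such that 0 < |t − 2| < δ implies |√t − √2| < ε.
Multiplying by the conjugate, |√t − √2| = |t − 2|/(√t + √2).
Restrict δ ≤ 2 so that |t − 2| < 2 forces t > 0, and then √t + √2 > √2.
Hence |√t − √2| < |t − 2|/√2, which is < ε once |t − 2| < √2·ε.
Take δ = min(2, √2·ε). If 0 < |t − 2| < δ then t > 0 and |√t − √2| < |t − 2|/√2 < ε.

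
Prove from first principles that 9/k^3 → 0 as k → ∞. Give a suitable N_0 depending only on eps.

N_0 = (9/eps)^{1/3}

Let eps > 0. For k ≥ 1, |9/k^3 − 0| = 9/k^3.
9/k^3 < eps ⇔ k^3 > 9/eps ⇔ k > (9/eps)^{1/3}.
Take N_0 = (9/eps)^{1/3}. Then k > N_0 implies 9/k^3 < eps.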